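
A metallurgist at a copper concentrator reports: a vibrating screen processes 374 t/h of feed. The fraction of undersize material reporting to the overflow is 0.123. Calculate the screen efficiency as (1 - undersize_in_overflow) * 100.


Screen efficiency = (1 - fraction of undersize in overflow) * 100
= (1 - 0.123) * 100
= 0.877 * 100
= 87.7%

87.7%


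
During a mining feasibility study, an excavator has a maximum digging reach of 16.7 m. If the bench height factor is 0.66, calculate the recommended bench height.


Bench height = reach * factor
= 16.7 * 0.66
= 11.022 m

11.022 m


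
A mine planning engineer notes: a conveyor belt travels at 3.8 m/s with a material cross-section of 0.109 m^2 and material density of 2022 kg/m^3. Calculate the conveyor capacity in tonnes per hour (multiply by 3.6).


3015.0446 t/h

Volumetric flow = speed * area
= 3.8 * 0.109 = 0.4142 m^3/s
Mass flow = volumetric * density
= 0.4142 * 2022 = 837.5124 kg/s
Convert to t/h: multiply by 3.6
Capacity = 837.5124 * 3.6
= 3015.0446 t/h


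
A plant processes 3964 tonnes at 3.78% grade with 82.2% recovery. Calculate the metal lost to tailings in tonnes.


Total metal in feed:
= 3964 * 3.78 / 100 = 149.8392 tonnes
Metal recovered:
= 149.8392 * 82.2 / 100 = 123.1678224 tonnes
Metal lost to tailings:
= 149.8392 - 123.1678224
= 26.6714 tonnes

26.6714 tonnes


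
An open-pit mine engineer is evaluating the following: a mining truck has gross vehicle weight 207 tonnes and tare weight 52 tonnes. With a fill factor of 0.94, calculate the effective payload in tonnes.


145.7 tonnes

Maximum payload = gross - tare
= 207 - 52 = 155 tonnes
Effective payload = max payload * fill factor
= 155 * 0.94
= 145.7 tonnes


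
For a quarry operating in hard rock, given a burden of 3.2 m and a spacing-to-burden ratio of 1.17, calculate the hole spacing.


3.744 m

Spacing = burden * ratio
= 3.2 * 1.17
= 3.744 m


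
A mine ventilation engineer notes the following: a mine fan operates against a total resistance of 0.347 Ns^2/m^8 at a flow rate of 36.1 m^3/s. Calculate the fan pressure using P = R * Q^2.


452.2139 Pa

Compute Q^2:
Q^2 = 36.1^2 = 1303.21
Compute pressure:
P = R * Q^2 = 0.347 * 1303.21
= 452.2139 Pa


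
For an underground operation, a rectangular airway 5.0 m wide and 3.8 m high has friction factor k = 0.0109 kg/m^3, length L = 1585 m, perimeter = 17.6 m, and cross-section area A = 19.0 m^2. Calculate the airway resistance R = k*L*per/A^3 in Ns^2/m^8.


0.0443 Ns^2/m^8

Compute the numerator:
k * L * per = 0.0109 * 1585 * 17.6
= 304.0664
Compute the denominator:
A^3 = 19.0^3 = 6859
Resistance:
R = 304.0664 / 6859
= 0.0443 Ns^2/m^8


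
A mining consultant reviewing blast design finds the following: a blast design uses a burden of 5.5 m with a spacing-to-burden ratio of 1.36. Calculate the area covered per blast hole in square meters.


41.14 m^2

First, find the spacing:
Spacing = burden * ratio = 5.5 * 1.36
= 7.48 m
Then, calculate the area:
Area = burden * spacing = 5.5 * 7.48
= 41.14 m^2


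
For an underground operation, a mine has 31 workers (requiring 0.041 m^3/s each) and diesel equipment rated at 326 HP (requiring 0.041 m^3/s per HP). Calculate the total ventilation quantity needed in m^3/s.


14.637 m^3/s

Airflow for workers:
Q_people = 31 * 0.041 = 1.271 m^3/s
Airflow for diesel equipment:
Q_diesel = 326 * 0.041 = 13.366 m^3/s
Total ventilation:
Q_total = 1.271 + 13.366
= 14.637 m^3/s


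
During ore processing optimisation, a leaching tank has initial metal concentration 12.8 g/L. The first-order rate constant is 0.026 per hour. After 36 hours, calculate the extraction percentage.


60.7807%

Compute the exponent:
-k * t = -0.026 * 36 = -0.936
Remaining concentration:
C = 12.8 * exp(-0.936)
= 12.8 * 0.3921934759
= 5.020076491 g/L
Extracted = 12.8 - 5.020076491 = 7.779923509 g/L
Extraction % = 7.779923509 / 12.8 * 100
= 60.7807%


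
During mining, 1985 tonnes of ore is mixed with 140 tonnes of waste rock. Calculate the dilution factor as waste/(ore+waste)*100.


6.5882%

Total material = ore + waste
= 1985 + 140 = 2125 tonnes
Dilution = waste / total * 100
= 140 / 2125 * 100
= 0.06588235294 * 100
= 6.5882%


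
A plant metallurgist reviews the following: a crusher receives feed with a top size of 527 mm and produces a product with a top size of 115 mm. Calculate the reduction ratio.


Reduction ratio = feed size / product size
= 527 / 115
= 4.5826

4.5826


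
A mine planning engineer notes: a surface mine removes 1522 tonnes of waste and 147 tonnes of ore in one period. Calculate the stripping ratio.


Stripping ratio = waste tonnage / ore tonnage
= 1522 / 147
= 10.3537

10.3537


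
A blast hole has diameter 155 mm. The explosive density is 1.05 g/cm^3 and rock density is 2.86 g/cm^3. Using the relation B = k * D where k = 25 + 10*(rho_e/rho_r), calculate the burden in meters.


First, compute k:
rho_e / rho_r = 1.05 / 2.86 = 0.3671328671
k = 25 + 10 * 0.3671328671 = 28.67132867
Then, compute burden:
B = k * D / 1000 = 28.67132867 * 155 / 1000
= 4444.055944 / 1000
= 4.4441 m

4.4441 m


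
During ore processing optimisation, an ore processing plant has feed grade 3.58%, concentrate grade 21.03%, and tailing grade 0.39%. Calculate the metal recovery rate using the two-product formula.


90.7898%

Using the two-product formula:
R = 100 * c * (f - t) / (f * (c - t))
Numerator = 100 * 21.03 * (3.58 - 0.39)
= 100 * 21.03 * 3.19
= 6708.57
Denominator = 3.58 * (21.03 - 0.39)
= 3.58 * 20.64
= 73.8912
R = 6708.57 / 73.8912
= 90.7898%


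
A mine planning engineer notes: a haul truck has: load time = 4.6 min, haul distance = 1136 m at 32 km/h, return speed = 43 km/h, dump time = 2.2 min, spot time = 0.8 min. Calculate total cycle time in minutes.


11.3151 min

Convert haul speed to m/min: 32 * 1000/60 = 533.3333333 m/min
Haul time = 1136 / 533.3333333 = 2.13 min
Convert return speed to m/min: 43 * 1000/60 = 716.6666667 m/min
Return time = 1136 / 716.6666667 = 1.585116279 min
Total cycle time:
= 4.6 + 2.13 + 2.2 + 1.585116279 + 0.8
= 11.3151 min


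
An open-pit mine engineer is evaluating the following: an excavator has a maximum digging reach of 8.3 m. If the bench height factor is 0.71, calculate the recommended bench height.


Bench height = reach * factor
= 8.3 * 0.71
= 5.893 m

5.893 m


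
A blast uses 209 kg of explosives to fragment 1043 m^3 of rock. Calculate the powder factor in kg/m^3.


0.2004 kg/m^3

Powder factor = explosive mass / rock volume
= 209 / 1043
= 0.2004 kg/m^3


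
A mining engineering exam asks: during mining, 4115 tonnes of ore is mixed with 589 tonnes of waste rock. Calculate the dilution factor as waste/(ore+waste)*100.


Total material = ore + waste
= 4115 + 589 = 4704 tonnes
Dilution = waste / total * 100
= 589 / 4704 * 100
= 0.125212585 * 100
= 12.5213%

12.5213%


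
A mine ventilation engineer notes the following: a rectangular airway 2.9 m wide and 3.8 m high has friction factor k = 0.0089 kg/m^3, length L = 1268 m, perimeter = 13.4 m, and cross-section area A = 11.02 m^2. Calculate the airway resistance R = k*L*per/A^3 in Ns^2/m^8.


Compute the numerator:
k * L * per = 0.0089 * 1268 * 13.4
= 151.22168
Compute the denominator:
A^3 = 11.02^3 = 1338.273208
Resistance:
R = 151.22168 / 1338.273208
= 0.113 Ns^2/m^8

0.113 Ns^2/m^8


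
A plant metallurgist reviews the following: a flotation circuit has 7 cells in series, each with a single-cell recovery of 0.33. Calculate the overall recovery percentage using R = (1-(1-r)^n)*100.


Complement of single-cell recovery:
1 - r = 1 - 0.33 = 0.67
Raise to power n:
(1 - r)^7 = 0.67^7 = 0.06060711605
Overall recovery:
R = (1 - 0.06060711605) * 100
= 93.9393%

93.9393%


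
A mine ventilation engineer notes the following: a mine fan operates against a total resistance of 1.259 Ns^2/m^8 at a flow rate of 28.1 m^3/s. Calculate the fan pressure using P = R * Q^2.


994.119 Pa

Compute Q^2:
Q^2 = 28.1^2 = 789.61
Compute pressure:
P = R * Q^2 = 1.259 * 789.61
= 994.119 Pa


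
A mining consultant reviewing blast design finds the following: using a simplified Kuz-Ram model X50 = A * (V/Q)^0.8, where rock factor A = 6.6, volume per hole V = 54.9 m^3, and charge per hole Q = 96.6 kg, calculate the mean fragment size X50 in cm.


Compute V/Q:
V/Q = 54.9 / 96.6 = 0.5683229814
Raise to the power 0.8:
(V/Q)^0.8 = 0.5683229814^0.8 = 0.6363208803
Multiply by A:
X50 = 6.6 * 0.6363208803
= 4.1997 cm

4.1997 cm


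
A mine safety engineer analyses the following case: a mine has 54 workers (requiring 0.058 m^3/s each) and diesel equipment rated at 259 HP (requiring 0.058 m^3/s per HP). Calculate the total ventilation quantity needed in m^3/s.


Airflow for workers:
Q_people = 54 * 0.058 = 3.132 m^3/s
Airflow for diesel equipment:
Q_diesel = 259 * 0.058 = 15.022 m^3/s
Total ventilation:
Q_total = 3.132 + 15.022
= 18.154 m^3/s

18.154 m^3/s


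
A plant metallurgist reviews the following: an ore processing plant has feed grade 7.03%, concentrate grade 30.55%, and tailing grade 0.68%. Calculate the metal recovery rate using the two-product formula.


92.3835%

Using the two-product formula:
R = 100 * c * (f - t) / (f * (c - t))
Numerator = 100 * 30.55 * (7.03 - 0.68)
= 100 * 30.55 * 6.35
= 19399.25
Denominator = 7.03 * (30.55 - 0.68)
= 7.03 * 29.87
= 209.9861
R = 19399.25 / 209.9861
= 92.3835%


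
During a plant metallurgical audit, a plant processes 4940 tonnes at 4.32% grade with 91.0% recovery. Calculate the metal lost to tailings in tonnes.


Total metal in feed:
= 4940 * 4.32 / 100 = 213.408 tonnes
Metal recovered:
= 213.408 * 91.0 / 100 = 194.20128 tonnes
Metal lost to tailings:
= 213.408 - 194.20128
= 19.2067 tonnes

19.2067 tonnes


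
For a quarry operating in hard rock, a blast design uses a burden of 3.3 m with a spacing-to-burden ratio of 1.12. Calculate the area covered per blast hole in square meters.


12.1968 m^2

First, find the spacing:
Spacing = burden * ratio = 3.3 * 1.12
= 3.696 m
Then, calculate the area:
Area = burden * spacing = 3.3 * 3.696
= 12.1968 m^2


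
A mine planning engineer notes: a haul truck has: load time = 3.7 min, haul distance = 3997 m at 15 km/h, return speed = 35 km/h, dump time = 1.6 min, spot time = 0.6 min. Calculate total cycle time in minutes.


28.74 min

Convert haul speed to m/min: 15 * 1000/60 = 250 m/min
Haul time = 3997 / 250 = 15.988 min
Convert return speed to m/min: 35 * 1000/60 = 583.3333333 m/min
Return time = 3997 / 583.3333333 = 6.852 min
Total cycle time:
= 3.7 + 15.988 + 1.6 + 6.852 + 0.6
= 28.74 min


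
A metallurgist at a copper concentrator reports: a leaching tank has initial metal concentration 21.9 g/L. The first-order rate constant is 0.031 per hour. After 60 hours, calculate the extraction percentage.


84.4327%

Compute the exponent:
-k * t = -0.031 * 60 = -1.86
Remaining concentration:
C = 21.9 * exp(-1.86)
= 21.9 * 0.1556726304
= 3.409230605 g/L
Extracted = 21.9 - 3.409230605 = 18.49076939 g/L
Extraction % = 18.49076939 / 21.9 * 100
= 84.4327%


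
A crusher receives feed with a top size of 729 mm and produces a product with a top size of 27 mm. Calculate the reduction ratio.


27.0

Reduction ratio = feed size / product size
= 729 / 27
= 27.0


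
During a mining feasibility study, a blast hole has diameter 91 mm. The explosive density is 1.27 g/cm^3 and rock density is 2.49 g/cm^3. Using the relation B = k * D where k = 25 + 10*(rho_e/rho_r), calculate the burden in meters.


First, compute k:
rho_e / rho_r = 1.27 / 2.49 = 0.5100401606
k = 25 + 10 * 0.5100401606 = 30.10040161
Then, compute burden:
B = k * D / 1000 = 30.10040161 * 91 / 1000
= 2739.136546 / 1000
= 2.7391 m

2.7391 m


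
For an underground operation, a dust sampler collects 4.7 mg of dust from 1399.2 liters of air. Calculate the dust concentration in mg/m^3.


3.3591 mg/m^3

Convert liters to m^3: 1 m^3 = 1000 L
Concentration = mass / volume * 1000
= 4.7 / 1399.2 * 1000
= 0.003359062321 * 1000
= 3.3591 mg/m^3


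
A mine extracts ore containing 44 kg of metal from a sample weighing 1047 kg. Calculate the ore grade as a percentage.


4.2025%

Ore grade = (metal mass / ore mass) * 100
= (44 / 1047) * 100
= 0.04202483286 * 100
= 4.2025%


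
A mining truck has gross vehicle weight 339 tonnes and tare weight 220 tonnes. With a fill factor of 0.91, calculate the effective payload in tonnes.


108.29 tonnes

Maximum payload = gross - tare
= 339 - 220 = 119 tonnes
Effective payload = max payload * fill factor
= 119 * 0.91
= 108.29 tonnes


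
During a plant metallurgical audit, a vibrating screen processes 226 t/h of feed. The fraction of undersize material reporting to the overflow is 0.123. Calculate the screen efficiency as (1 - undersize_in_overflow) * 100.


Screen efficiency = (1 - fraction of undersize in overflow) * 100
= (1 - 0.123) * 100
= 0.877 * 100
= 87.7%

87.7%


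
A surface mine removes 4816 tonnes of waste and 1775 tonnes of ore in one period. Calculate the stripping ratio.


2.7132

Stripping ratio = waste tonnage / ore tonnage
= 4816 / 1775
= 2.7132


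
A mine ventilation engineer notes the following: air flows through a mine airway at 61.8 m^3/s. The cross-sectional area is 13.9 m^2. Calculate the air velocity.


Velocity = flow rate / cross-sectional area
= 61.8 / 13.9
= 4.446 m/s

4.446 m/s


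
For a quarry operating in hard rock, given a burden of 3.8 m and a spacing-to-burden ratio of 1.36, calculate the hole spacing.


5.168 m

Spacing = burden * ratio
= 3.8 * 1.36
= 5.168 m


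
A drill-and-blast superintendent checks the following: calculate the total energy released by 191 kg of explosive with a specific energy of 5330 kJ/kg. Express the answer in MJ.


Energy = mass * specific_energy / 1000
= 191 * 5330 / 1000
= 1018030 / 1000
= 1018.03 MJ

1018.03 MJ


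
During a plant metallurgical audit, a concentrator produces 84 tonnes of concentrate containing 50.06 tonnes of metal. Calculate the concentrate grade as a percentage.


Grade = (metal in concentrate / concentrate mass) * 100
= (50.06 / 84) * 100
= 0.595952381 * 100
= 59.5952%

59.5952%


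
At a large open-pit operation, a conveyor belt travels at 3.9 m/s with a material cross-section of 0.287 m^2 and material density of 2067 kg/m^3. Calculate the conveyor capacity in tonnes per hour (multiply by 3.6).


8328.9352 t/h

Volumetric flow = speed * area
= 3.9 * 0.287 = 1.1193 m^3/s
Mass flow = volumetric * density
= 1.1193 * 2067 = 2313.5931 kg/s
Convert to t/h: multiply by 3.6
Capacity = 2313.5931 * 3.6
= 8328.9352 t/h


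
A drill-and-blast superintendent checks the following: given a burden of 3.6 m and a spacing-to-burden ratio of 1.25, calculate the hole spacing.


4.5 m

Spacing = burden * ratio
= 3.6 * 1.25
= 4.5 m


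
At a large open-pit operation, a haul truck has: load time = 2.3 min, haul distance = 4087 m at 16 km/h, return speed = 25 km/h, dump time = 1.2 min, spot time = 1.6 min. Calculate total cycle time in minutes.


Convert haul speed to m/min: 16 * 1000/60 = 266.6666667 m/min
Haul time = 4087 / 266.6666667 = 15.32625 min
Convert return speed to m/min: 25 * 1000/60 = 416.6666667 m/min
Return time = 4087 / 416.6666667 = 9.8088 min
Total cycle time:
= 2.3 + 15.32625 + 1.2 + 9.8088 + 1.6
= 30.2351 min

30.2351 min


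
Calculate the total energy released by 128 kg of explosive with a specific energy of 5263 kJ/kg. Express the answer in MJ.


673.664 MJ

Energy = mass * specific_energy / 1000
= 128 * 5263 / 1000
= 673664 / 1000
= 673.664 MJ


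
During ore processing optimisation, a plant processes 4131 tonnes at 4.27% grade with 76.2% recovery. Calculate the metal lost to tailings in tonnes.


41.9817 tonnes

Total metal in feed:
= 4131 * 4.27 / 100 = 176.3937 tonnes
Metal recovered:
= 176.3937 * 76.2 / 100 = 134.4119994 tonnes
Metal lost to tailings:
= 176.3937 - 134.4119994
= 41.9817 tonnes


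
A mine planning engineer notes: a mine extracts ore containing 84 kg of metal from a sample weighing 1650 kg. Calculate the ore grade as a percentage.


5.0909%

Ore grade = (metal mass / ore mass) * 100
= (84 / 1650) * 100
= 0.05090909091 * 100
= 5.0909%


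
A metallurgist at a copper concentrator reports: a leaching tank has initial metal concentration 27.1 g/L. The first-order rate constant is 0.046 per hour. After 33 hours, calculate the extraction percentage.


78.085%

Compute the exponent:
-k * t = -0.046 * 33 = -1.518
Remaining concentration:
C = 27.1 * exp(-1.518)
= 27.1 * 0.2191497484
= 5.938958183 g/L
Extracted = 27.1 - 5.938958183 = 21.16104182 g/L
Extraction % = 21.16104182 / 27.1 * 100
= 78.085%


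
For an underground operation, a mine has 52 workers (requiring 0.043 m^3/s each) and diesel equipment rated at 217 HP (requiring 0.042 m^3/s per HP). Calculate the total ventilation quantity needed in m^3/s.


11.35 m^3/s

Airflow for workers:
Q_people = 52 * 0.043 = 2.236 m^3/s
Airflow for diesel equipment:
Q_diesel = 217 * 0.042 = 9.114 m^3/s
Total ventilation:
Q_total = 2.236 + 9.114
= 11.35 m^3/s


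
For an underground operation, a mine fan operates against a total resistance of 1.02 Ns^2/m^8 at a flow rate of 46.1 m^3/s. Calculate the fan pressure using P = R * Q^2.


2167.7142 Pa

Compute Q^2:
Q^2 = 46.1^2 = 2125.21
Compute pressure:
P = R * Q^2 = 1.02 * 2125.21
= 2167.7142 Pa


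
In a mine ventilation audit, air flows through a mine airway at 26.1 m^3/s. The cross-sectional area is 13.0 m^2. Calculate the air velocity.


Velocity = flow rate / cross-sectional area
= 26.1 / 13.0
= 2.0077 m/s

2.0077 m/s


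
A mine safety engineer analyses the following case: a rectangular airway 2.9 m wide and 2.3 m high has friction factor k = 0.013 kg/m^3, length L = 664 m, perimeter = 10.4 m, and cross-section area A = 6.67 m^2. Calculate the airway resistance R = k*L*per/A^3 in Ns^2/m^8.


Compute the numerator:
k * L * per = 0.013 * 664 * 10.4
= 89.7728
Compute the denominator:
A^3 = 6.67^3 = 296.740963
Resistance:
R = 89.7728 / 296.740963
= 0.3025 Ns^2/m^8

0.3025 Ns^2/m^8


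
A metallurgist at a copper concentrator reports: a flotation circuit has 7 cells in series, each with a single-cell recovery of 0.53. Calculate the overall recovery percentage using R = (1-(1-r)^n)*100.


Complement of single-cell recovery:
1 - r = 1 - 0.53 = 0.47
Raise to power n:
(1 - r)^7 = 0.47^7 = 0.005066231205
Overall recovery:
R = (1 - 0.005066231205) * 100
= 99.4934%

99.4934%


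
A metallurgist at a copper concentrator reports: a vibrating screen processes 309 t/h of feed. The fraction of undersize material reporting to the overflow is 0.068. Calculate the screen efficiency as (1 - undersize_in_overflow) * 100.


93.2%

Screen efficiency = (1 - fraction of undersize in overflow) * 100
= (1 - 0.068) * 100
= 0.932 * 100
= 93.2%


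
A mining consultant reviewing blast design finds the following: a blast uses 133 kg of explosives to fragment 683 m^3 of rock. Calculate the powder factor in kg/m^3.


Powder factor = explosive mass / rock volume
= 133 / 683
= 0.1947 kg/m^3

0.1947 kg/m^3


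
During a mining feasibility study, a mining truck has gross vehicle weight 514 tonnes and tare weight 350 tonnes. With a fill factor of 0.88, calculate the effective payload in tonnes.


Maximum payload = gross - tare
= 514 - 350 = 164 tonnes
Effective payload = max payload * fill factor
= 164 * 0.88
= 144.32 tonnes

144.32 tonnes


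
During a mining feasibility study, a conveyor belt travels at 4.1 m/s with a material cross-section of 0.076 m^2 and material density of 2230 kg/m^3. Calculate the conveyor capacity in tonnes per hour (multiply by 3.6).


Volumetric flow = speed * area
= 4.1 * 0.076 = 0.3116 m^3/s
Mass flow = volumetric * density
= 0.3116 * 2230 = 694.868 kg/s
Convert to t/h: multiply by 3.6
Capacity = 694.868 * 3.6
= 2501.5248 t/h

2501.5248 t/h


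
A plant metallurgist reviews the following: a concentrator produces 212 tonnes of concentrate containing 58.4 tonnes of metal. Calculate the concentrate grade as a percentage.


Grade = (metal in concentrate / concentrate mass) * 100
= (58.4 / 212) * 100
= 0.2754716981 * 100
= 27.5472%

27.5472%


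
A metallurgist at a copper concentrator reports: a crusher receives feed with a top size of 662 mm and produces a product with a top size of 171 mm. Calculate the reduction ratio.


3.8713

Reduction ratio = feed size / product size
= 662 / 171
= 3.8713


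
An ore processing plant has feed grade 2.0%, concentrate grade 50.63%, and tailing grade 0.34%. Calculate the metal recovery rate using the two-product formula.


83.5611%

Using the two-product formula:
R = 100 * c * (f - t) / (f * (c - t))
Numerator = 100 * 50.63 * (2.0 - 0.34)
= 100 * 50.63 * 1.66
= 8404.58
Denominator = 2.0 * (50.63 - 0.34)
= 2.0 * 50.29
= 100.58
R = 8404.58 / 100.58
= 83.5611%


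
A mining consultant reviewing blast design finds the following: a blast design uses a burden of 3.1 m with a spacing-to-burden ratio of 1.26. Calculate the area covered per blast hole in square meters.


First, find the spacing:
Spacing = burden * ratio = 3.1 * 1.26
= 3.906 m
Then, calculate the area:
Area = burden * spacing = 3.1 * 3.906
= 12.1086 m^2

12.1086 m^2


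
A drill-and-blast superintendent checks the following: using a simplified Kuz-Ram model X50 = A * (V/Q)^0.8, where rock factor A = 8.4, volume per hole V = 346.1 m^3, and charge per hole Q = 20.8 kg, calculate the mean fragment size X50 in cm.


Compute V/Q:
V/Q = 346.1 / 20.8 = 16.63942308
Raise to the power 0.8:
(V/Q)^0.8 = 16.63942308^0.8 = 9.482232754
Multiply by A:
X50 = 8.4 * 9.482232754
= 79.6508 cm

79.6508 cm


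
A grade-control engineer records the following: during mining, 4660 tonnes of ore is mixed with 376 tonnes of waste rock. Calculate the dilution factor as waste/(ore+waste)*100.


7.4662%

Total material = ore + waste
= 4660 + 376 = 5036 tonnes
Dilution = waste / total * 100
= 376 / 5036 * 100
= 0.0746624305 * 100
= 7.4662%


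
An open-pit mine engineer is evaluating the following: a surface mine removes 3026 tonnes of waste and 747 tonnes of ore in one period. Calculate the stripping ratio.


4.0509

Stripping ratio = waste tonnage / ore tonnage
= 3026 / 747
= 4.0509


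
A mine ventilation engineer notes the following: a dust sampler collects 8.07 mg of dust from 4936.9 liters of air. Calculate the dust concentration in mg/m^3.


1.6346 mg/m^3

Convert liters to m^3: 1 m^3 = 1000 L
Concentration = mass / volume * 1000
= 8.07 / 4936.9 * 1000
= 0.001634629018 * 1000
= 1.6346 mg/m^3


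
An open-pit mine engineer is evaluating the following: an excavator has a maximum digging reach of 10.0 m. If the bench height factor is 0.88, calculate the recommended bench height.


8.8 m

Bench height = reach * factor
= 10.0 * 0.88
= 8.8 m


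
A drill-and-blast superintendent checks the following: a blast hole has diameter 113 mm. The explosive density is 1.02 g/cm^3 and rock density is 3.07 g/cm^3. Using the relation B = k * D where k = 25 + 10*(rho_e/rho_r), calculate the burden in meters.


3.2004 m

First, compute k:
rho_e / rho_r = 1.02 / 3.07 = 0.332247557
k = 25 + 10 * 0.332247557 = 28.32247557
Then, compute burden:
B = k * D / 1000 = 28.32247557 * 113 / 1000
= 3200.439739 / 1000
= 3.2004 m


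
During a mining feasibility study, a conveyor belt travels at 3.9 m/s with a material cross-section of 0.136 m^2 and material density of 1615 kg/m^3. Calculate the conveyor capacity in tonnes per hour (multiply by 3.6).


3083.7456 t/h

Volumetric flow = speed * area
= 3.9 * 0.136 = 0.5304 m^3/s
Mass flow = volumetric * density
= 0.5304 * 1615 = 856.596 kg/s
Convert to t/h: multiply by 3.6
Capacity = 856.596 * 3.6
= 3083.7456 t/h


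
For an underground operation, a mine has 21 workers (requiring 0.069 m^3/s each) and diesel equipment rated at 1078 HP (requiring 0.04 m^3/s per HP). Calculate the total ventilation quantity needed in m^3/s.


Airflow for workers:
Q_people = 21 * 0.069 = 1.449 m^3/s
Airflow for diesel equipment:
Q_diesel = 1078 * 0.04 = 43.12 m^3/s
Total ventilation:
Q_total = 1.449 + 43.12
= 44.569 m^3/s

44.569 m^3/s


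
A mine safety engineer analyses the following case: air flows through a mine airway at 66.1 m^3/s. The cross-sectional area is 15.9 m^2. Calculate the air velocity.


Velocity = flow rate / cross-sectional area
= 66.1 / 15.9
= 4.1572 m/s

4.1572 m/s


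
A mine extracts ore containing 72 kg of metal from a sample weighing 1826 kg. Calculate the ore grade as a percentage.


3.943%

Ore grade = (metal mass / ore mass) * 100
= (72 / 1826) * 100
= 0.03943044907 * 100
= 3.943%


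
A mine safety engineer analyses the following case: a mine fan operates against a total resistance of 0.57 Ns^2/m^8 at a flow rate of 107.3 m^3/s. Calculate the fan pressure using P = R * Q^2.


Compute Q^2:
Q^2 = 107.3^2 = 11513.29
Compute pressure:
P = R * Q^2 = 0.57 * 11513.29
= 6562.5753 Pa

6562.5753 Pa


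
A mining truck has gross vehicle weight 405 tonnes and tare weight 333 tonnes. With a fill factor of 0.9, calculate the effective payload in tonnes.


Maximum payload = gross - tare
= 405 - 333 = 72 tonnes
Effective payload = max payload * fill factor
= 72 * 0.9
= 64.8 tonnes

64.8 tonnes


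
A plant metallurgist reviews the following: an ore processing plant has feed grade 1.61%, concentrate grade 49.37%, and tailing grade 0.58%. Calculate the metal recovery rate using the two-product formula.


64.7357%

Using the two-product formula:
R = 100 * c * (f - t) / (f * (c - t))
Numerator = 100 * 49.37 * (1.61 - 0.58)
= 100 * 49.37 * 1.03
= 5085.11
Denominator = 1.61 * (49.37 - 0.58)
= 1.61 * 48.79
= 78.5519
R = 5085.11 / 78.5519
= 64.7357%


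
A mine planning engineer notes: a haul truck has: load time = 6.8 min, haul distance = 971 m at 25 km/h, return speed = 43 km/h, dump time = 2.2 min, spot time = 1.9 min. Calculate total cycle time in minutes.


Convert haul speed to m/min: 25 * 1000/60 = 416.6666667 m/min
Haul time = 971 / 416.6666667 = 2.3304 min
Convert return speed to m/min: 43 * 1000/60 = 716.6666667 m/min
Return time = 971 / 716.6666667 = 1.354883721 min
Total cycle time:
= 6.8 + 2.3304 + 2.2 + 1.354883721 + 1.9
= 14.5853 min

14.5853 min


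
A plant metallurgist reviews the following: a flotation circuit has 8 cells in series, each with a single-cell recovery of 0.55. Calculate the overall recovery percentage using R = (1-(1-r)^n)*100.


Complement of single-cell recovery:
1 - r = 1 - 0.55 = 0.45
Raise to power n:
(1 - r)^8 = 0.45^8 = 0.001681512539
Overall recovery:
R = (1 - 0.001681512539) * 100
= 99.8318%

99.8318%


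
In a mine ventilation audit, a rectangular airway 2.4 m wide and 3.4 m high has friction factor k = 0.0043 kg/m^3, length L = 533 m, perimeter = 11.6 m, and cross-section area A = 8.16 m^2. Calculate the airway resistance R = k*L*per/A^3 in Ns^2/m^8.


Compute the numerator:
k * L * per = 0.0043 * 533 * 11.6
= 26.58604
Compute the denominator:
A^3 = 8.16^3 = 543.338496
Resistance:
R = 26.58604 / 543.338496
= 0.0489 Ns^2/m^8

0.0489 Ns^2/m^8


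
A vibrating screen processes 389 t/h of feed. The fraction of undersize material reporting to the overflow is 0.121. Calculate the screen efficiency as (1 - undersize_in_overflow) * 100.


87.9%

Screen efficiency = (1 - fraction of undersize in overflow) * 100
= (1 - 0.121) * 100
= 0.879 * 100
= 87.9%


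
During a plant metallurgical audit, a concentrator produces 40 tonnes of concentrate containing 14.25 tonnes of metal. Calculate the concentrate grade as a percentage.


35.625%

Grade = (metal in concentrate / concentrate mass) * 100
= (14.25 / 40) * 100
= 0.35625 * 100
= 35.625%


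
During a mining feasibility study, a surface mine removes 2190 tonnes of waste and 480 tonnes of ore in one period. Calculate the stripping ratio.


4.5625

Stripping ratio = waste tonnage / ore tonnage
= 2190 / 480
= 4.5625


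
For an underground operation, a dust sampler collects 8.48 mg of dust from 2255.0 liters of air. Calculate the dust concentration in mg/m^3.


Convert liters to m^3: 1 m^3 = 1000 L
Concentration = mass / volume * 1000
= 8.48 / 2255.0 * 1000
= 0.003760532151 * 1000
= 3.7605 mg/m^3

3.7605 mg/m^3


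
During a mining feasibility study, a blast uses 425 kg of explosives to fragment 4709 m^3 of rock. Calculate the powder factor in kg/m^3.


Powder factor = explosive mass / rock volume
= 425 / 4709
= 0.0903 kg/m^3

0.0903 kg/m^3


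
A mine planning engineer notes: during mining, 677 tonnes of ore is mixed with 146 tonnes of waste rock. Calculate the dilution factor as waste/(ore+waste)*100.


17.74%

Total material = ore + waste
= 677 + 146 = 823 tonnes
Dilution = waste / total * 100
= 146 / 823 * 100
= 0.177399757 * 100
= 17.74%


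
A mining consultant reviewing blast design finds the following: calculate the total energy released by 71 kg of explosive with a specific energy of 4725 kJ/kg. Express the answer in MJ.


335.475 MJ

Energy = mass * specific_energy / 1000
= 71 * 4725 / 1000
= 335475 / 1000
= 335.475 MJ


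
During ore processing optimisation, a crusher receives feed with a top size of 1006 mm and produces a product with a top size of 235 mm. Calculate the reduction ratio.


4.2809

Reduction ratio = feed size / product size
= 1006 / 235
= 4.2809


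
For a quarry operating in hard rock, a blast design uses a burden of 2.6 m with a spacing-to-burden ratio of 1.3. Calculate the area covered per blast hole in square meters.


First, find the spacing:
Spacing = burden * ratio = 2.6 * 1.3
= 3.38 m
Then, calculate the area:
Area = burden * spacing = 2.6 * 3.38
= 8.788 m^2

8.788 m^2


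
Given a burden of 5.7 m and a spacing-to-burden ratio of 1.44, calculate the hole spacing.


Spacing = burden * ratio
= 5.7 * 1.44
= 8.208 m

8.208 m


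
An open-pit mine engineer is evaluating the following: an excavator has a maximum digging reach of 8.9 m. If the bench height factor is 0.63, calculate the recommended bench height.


Bench height = reach * factor
= 8.9 * 0.63
= 5.607 m

5.607 m


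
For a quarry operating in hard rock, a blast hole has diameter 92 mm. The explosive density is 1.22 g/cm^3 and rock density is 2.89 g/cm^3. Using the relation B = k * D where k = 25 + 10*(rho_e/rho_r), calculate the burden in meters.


First, compute k:
rho_e / rho_r = 1.22 / 2.89 = 0.4221453287
k = 25 + 10 * 0.4221453287 = 29.22145329
Then, compute burden:
B = k * D / 1000 = 29.22145329 * 92 / 1000
= 2688.373702 / 1000
= 2.6884 m

2.6884 m


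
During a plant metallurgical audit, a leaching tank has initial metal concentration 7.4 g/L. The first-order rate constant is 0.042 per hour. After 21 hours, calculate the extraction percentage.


58.6046%

Compute the exponent:
-k * t = -0.042 * 21 = -0.882
Remaining concentration:
C = 7.4 * exp(-0.882)
= 7.4 * 0.4139541749
= 3.063260894 g/L
Extracted = 7.4 - 3.063260894 = 4.336739106 g/L
Extraction % = 4.336739106 / 7.4 * 100
= 58.6046%


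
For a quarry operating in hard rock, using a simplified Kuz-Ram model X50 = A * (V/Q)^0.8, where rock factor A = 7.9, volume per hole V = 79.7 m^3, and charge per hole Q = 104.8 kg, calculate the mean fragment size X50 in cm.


Compute V/Q:
V/Q = 79.7 / 104.8 = 0.7604961832
Raise to the power 0.8:
(V/Q)^0.8 = 0.7604961832^0.8 = 0.8032997485
Multiply by A:
X50 = 7.9 * 0.8032997485
= 6.3461 cm

6.3461 cm


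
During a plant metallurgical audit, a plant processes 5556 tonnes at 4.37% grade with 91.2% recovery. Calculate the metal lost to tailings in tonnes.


21.3662 tonnes

Total metal in feed:
= 5556 * 4.37 / 100 = 242.7972 tonnes
Metal recovered:
= 242.7972 * 91.2 / 100 = 221.4310464 tonnes
Metal lost to tailings:
= 242.7972 - 221.4310464
= 21.3662 tonnes


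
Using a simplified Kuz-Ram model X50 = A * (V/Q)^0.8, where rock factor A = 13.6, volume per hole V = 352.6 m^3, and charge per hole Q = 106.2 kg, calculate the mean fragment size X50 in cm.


35.5194 cm

Compute V/Q:
V/Q = 352.6 / 106.2 = 3.320150659
Raise to the power 0.8:
(V/Q)^0.8 = 3.320150659^0.8 = 2.611717704
Multiply by A:
X50 = 13.6 * 2.611717704
= 35.5194 cm


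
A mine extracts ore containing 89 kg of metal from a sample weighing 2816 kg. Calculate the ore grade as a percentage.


Ore grade = (metal mass / ore mass) * 100
= (89 / 2816) * 100
= 0.03160511364 * 100
= 3.1605%

3.1605%


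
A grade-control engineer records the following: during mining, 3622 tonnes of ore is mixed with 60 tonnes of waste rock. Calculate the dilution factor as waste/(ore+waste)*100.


1.6295%

Total material = ore + waste
= 3622 + 60 = 3682 tonnes
Dilution = waste / total * 100
= 60 / 3682 * 100
= 0.01629549158 * 100
= 1.6295%


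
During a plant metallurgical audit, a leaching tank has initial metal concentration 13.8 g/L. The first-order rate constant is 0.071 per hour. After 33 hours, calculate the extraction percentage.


90.3961%

Compute the exponent:
-k * t = -0.071 * 33 = -2.343
Remaining concentration:
C = 13.8 * exp(-2.343)
= 13.8 * 0.09603908836
= 1.325339419 g/L
Extracted = 13.8 - 1.325339419 = 12.47466058 g/L
Extraction % = 12.47466058 / 13.8 * 100
= 90.3961%


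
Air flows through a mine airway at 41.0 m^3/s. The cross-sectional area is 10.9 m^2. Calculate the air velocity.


Velocity = flow rate / cross-sectional area
= 41.0 / 10.9
= 3.7615 m/s

3.7615 m/s


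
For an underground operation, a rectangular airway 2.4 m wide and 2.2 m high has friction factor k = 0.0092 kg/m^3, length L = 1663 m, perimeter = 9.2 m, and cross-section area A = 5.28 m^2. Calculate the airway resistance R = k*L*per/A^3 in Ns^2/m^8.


Compute the numerator:
k * L * per = 0.0092 * 1663 * 9.2
= 140.75632
Compute the denominator:
A^3 = 5.28^3 = 147.197952
Resistance:
R = 140.75632 / 147.197952
= 0.9562 Ns^2/m^8

0.9562 Ns^2/m^8


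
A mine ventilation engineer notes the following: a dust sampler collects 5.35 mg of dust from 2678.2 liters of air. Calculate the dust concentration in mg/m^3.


1.9976 mg/m^3

Convert liters to m^3: 1 m^3 = 1000 L
Concentration = mass / volume * 1000
= 5.35 / 2678.2 * 1000
= 0.001997610335 * 1000
= 1.9976 mg/m^3


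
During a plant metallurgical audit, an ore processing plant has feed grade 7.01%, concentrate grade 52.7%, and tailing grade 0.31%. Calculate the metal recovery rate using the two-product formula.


96.1433%

Using the two-product formula:
R = 100 * c * (f - t) / (f * (c - t))
Numerator = 100 * 52.7 * (7.01 - 0.31)
= 100 * 52.7 * 6.7
= 35309.0
Denominator = 7.01 * (52.7 - 0.31)
= 7.01 * 52.39
= 367.2539
R = 35309.0 / 367.2539
= 96.1433%


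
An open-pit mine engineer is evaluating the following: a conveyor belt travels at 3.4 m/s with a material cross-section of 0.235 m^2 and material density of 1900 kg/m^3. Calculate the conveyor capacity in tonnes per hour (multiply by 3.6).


5465.16 t/h

Volumetric flow = speed * area
= 3.4 * 0.235 = 0.799 m^3/s
Mass flow = volumetric * density
= 0.799 * 1900 = 1518.1 kg/s
Convert to t/h: multiply by 3.6
Capacity = 1518.1 * 3.6
= 5465.16 t/h


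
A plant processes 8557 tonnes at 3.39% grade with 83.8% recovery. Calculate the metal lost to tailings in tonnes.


46.9933 tonnes

Total metal in feed:
= 8557 * 3.39 / 100 = 290.0823 tonnes
Metal recovered:
= 290.0823 * 83.8 / 100 = 243.0889674 tonnes
Metal lost to tailings:
= 290.0823 - 243.0889674
= 46.9933 tonnes


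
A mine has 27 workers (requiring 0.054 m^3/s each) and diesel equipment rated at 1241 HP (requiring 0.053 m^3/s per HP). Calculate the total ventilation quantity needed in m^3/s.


67.231 m^3/s

Airflow for workers:
Q_people = 27 * 0.054 = 1.458 m^3/s
Airflow for diesel equipment:
Q_diesel = 1241 * 0.053 = 65.773 m^3/s
Total ventilation:
Q_total = 1.458 + 65.773
= 67.231 m^3/s


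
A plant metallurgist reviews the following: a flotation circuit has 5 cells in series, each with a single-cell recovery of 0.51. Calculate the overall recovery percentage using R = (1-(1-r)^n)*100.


97.1752%

Complement of single-cell recovery:
1 - r = 1 - 0.51 = 0.49
Raise to power n:
(1 - r)^5 = 0.49^5 = 0.0282475249
Overall recovery:
R = (1 - 0.0282475249) * 100
= 97.1752%


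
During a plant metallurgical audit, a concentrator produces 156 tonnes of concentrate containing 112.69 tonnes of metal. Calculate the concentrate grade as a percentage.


72.2372%

Grade = (metal in concentrate / concentrate mass) * 100
= (112.69 / 156) * 100
= 0.7223717949 * 100
= 72.2372%


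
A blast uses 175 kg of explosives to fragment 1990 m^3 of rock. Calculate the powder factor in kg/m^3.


Powder factor = explosive mass / rock volume
= 175 / 1990
= 0.0879 kg/m^3

0.0879 kg/m^3


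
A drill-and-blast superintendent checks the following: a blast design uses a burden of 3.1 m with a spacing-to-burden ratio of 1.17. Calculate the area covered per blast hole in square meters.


11.2437 m^2

First, find the spacing:
Spacing = burden * ratio = 3.1 * 1.17
= 3.627 m
Then, calculate the area:
Area = burden * spacing = 3.1 * 3.627
= 11.2437 m^2


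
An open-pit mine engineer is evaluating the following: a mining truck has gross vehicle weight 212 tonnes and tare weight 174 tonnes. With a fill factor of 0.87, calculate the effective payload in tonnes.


Maximum payload = gross - tare
= 212 - 174 = 38 tonnes
Effective payload = max payload * fill factor
= 38 * 0.87
= 33.06 tonnes

33.06 tonnes


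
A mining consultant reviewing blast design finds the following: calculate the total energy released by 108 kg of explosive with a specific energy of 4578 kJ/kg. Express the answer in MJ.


494.424 MJ

Energy = mass * specific_energy / 1000
= 108 * 4578 / 1000
= 494424 / 1000
= 494.424 MJ


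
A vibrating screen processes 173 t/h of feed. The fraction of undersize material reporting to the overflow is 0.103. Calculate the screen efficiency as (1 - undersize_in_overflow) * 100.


Screen efficiency = (1 - fraction of undersize in overflow) * 100
= (1 - 0.103) * 100
= 0.897 * 100
= 89.7%

89.7%


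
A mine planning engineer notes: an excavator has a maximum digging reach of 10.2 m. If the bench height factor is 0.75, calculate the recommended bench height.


Bench height = reach * factor
= 10.2 * 0.75
= 7.65 m

7.65 m


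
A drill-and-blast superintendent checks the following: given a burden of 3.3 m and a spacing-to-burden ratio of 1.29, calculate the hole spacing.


Spacing = burden * ratio
= 3.3 * 1.29
= 4.257 m

4.257 m


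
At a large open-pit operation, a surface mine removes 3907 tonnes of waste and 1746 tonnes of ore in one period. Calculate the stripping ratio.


Stripping ratio = waste tonnage / ore tonnage
= 3907 / 1746
= 2.2377

2.2377


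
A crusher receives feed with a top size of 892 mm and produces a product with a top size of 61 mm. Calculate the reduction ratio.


Reduction ratio = feed size / product size
= 892 / 61
= 14.623

14.623


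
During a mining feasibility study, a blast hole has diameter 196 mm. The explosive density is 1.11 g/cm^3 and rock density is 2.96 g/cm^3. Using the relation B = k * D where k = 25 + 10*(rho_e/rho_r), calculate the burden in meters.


5.635 m

First, compute k:
rho_e / rho_r = 1.11 / 2.96 = 0.375
k = 25 + 10 * 0.375 = 28.75
Then, compute burden:
B = k * D / 1000 = 28.75 * 196 / 1000
= 5635 / 1000
= 5.635 m


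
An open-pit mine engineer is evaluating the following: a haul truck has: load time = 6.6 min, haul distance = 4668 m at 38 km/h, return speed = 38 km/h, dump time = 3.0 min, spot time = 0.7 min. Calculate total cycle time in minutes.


25.0411 min

Convert haul speed to m/min: 38 * 1000/60 = 633.3333333 m/min
Haul time = 4668 / 633.3333333 = 7.370526316 min
Convert return speed to m/min: 38 * 1000/60 = 633.3333333 m/min
Return time = 4668 / 633.3333333 = 7.370526316 min
Total cycle time:
= 6.6 + 7.370526316 + 3.0 + 7.370526316 + 0.7
= 25.0411 min
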